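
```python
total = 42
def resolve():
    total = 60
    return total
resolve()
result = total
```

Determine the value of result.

Step 1: total = 42 globally.
Step 2: resolve() creates a LOCAL total = 60 (no global keyword!).
Step 3: The global total is unchanged. result = 42

The answer is 42.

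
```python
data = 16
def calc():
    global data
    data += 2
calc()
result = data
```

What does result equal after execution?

Step 1: data = 16 globally.
Step 2: calc() modifies global data: data += 2 = 18.
Step 3: result = 18

The answer is 18.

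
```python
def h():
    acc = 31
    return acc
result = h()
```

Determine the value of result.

Step 1: h() defines acc = 31 in its local scope.
Step 2: return acc finds the local variable acc = 31.
Step 3: result = 31

The answer is 31.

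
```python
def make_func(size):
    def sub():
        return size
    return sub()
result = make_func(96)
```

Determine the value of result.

Step 1: make_func(96) binds parameter size = 96.
Step 2: sub() looks up size in enclosing scope and finds the parameter size = 96.
Step 3: result = 96

The answer is 96.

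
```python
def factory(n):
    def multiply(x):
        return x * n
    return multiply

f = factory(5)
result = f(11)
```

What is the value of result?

Step 1: factory(5) returns multiply closure with n = 5.
Step 2: f(11) computes 11 * 5 = 55.
Step 3: result = 55

The answer is 55.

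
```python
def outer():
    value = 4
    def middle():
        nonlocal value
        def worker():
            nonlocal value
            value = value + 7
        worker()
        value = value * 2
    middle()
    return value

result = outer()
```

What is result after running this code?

Step 1: value = 4.
Step 2: worker() adds 7: value = 4 + 7 = 11.
Step 3: middle() doubles: value = 11 * 2 = 22.
Step 4: result = 22

The answer is 22.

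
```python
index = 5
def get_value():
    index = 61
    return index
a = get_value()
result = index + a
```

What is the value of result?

Step 1: Global index = 5. get_value() returns local index = 61.
Step 2: a = 61. Global index still = 5.
Step 3: result = 5 + 61 = 66

The answer is 66.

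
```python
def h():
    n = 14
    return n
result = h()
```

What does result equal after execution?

Step 1: h() defines n = 14 in its local scope.
Step 2: return n finds the local variable n = 14.
Step 3: result = 14

The answer is 14.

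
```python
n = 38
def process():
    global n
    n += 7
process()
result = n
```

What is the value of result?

Step 1: n = 38 globally.
Step 2: process() modifies global n: n += 7 = 45.
Step 3: result = 45

The answer is 45.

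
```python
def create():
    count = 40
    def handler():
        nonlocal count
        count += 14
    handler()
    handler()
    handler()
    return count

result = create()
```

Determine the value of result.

Step 1: count starts at 40.
Step 2: handler() is called 3 times, each adding 14.
Step 3: count = 40 + 14 * 3 = 82

The answer is 82.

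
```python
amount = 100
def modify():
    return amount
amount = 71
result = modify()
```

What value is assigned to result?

Step 1: amount is first set to 100, then reassigned to 71.
Step 2: modify() is called after the reassignment, so it looks up the current global amount = 71.
Step 3: result = 71

The answer is 71.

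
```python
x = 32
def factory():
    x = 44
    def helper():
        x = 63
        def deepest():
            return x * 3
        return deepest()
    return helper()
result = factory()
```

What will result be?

Step 1: deepest() looks up x through LEGB: not local, finds x = 63 in enclosing helper().
Step 2: Returns 63 * 3 = 189.
Step 3: result = 189

The answer is 189.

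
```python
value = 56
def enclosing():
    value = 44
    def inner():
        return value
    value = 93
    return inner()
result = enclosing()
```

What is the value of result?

Step 1: enclosing() sets value = 44, then later value = 93.
Step 2: inner() is called after value is reassigned to 93. Closures capture variables by reference, not by value.
Step 3: result = 93

The answer is 93.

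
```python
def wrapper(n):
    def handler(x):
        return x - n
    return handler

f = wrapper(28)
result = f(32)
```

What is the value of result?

Step 1: wrapper(28) creates a closure capturing n = 28.
Step 2: f(32) computes 32 - 28 = 4.
Step 3: result = 4

The answer is 4.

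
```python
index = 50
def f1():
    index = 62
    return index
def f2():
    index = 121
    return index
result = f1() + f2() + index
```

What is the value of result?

Step 1: Each function shadows global index with its own local.
Step 2: f1() returns 62, f2() returns 121.
Step 3: Global index = 50 is unchanged. result = 62 + 121 + 50 = 233

The answer is 233.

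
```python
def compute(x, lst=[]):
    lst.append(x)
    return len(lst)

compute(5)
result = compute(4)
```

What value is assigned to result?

Step 1: Mutable default list persists between calls.
Step 2: First call: lst = [5], len = 1. Second call: lst = [5, 4], len = 2.
Step 3: result = 2

The answer is 2.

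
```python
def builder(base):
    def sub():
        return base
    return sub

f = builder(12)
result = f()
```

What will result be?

Step 1: builder(12) creates closure capturing base = 12.
Step 2: f() returns the captured base = 12.
Step 3: result = 12

The answer is 12.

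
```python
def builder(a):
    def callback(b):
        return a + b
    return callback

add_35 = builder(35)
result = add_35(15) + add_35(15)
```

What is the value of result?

Step 1: add_35 captures a = 35.
Step 2: add_35(15) = 35 + 15 = 50, called twice.
Step 3: result = 50 + 50 = 100

The answer is 100.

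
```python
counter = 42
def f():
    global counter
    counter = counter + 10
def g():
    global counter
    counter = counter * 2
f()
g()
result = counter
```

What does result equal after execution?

Step 1: counter = 42.
Step 2: f() adds 10: counter = 42 + 10 = 52.
Step 3: g() doubles: counter = 52 * 2 = 104.
Step 4: result = 104

The answer is 104.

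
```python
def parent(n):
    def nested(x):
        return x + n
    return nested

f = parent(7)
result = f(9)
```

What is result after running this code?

Step 1: parent(7) creates a closure that captures n = 7.
Step 2: f(9) calls the closure with x = 9, returning 9 + 7 = 16.
Step 3: result = 16

The answer is 16.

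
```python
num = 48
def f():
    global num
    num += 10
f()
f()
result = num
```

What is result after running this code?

Step 1: num = 48.
Step 2: First f(): num = 48 + 10 = 58.
Step 3: Second f(): num = 58 + 10 = 68. result = 68

The answer is 68.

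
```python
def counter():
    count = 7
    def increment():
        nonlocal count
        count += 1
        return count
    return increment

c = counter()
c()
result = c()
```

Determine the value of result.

Step 1: counter() creates closure with count = 7.
Step 2: Each c() call increments count via nonlocal. After 2 calls: 7 + 2 = 9.
Step 3: result = 9

The answer is 9.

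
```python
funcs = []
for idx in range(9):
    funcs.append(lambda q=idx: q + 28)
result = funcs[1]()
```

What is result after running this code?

Step 1: Default argument q=idx captures idx's value at definition time.
Step 2: funcs[1] was defined when idx = 1, so q defaults to 1.
Step 3: result = 1 + 28 = 29 (default arg fixes the late binding issue)

The answer is 29.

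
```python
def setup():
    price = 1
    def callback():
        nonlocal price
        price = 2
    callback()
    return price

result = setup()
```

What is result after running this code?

Step 1: setup() sets price = 1.
Step 2: callback() uses nonlocal to reassign price = 2.
Step 3: result = 2

The answer is 2.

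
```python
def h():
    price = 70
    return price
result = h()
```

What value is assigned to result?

Step 1: h() defines price = 70 in its local scope.
Step 2: return price finds the local variable price = 70.
Step 3: result = 70

The answer is 70.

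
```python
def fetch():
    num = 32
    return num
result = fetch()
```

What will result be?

Step 1: fetch() defines num = 32 in its local scope.
Step 2: return num finds the local variable num = 32.
Step 3: result = 32

The answer is 32.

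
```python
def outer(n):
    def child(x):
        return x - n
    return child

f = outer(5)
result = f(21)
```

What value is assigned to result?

Step 1: outer(5) creates a closure capturing n = 5.
Step 2: f(21) computes 21 - 5 = 16.
Step 3: result = 16

The answer is 16.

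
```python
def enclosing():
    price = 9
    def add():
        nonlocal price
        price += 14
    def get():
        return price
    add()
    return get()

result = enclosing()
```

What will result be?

Step 1: price = 9. add() modifies it via nonlocal, get() reads it.
Step 2: add() makes price = 9 + 14 = 23.
Step 3: get() returns 23. result = 23

The answer is 23.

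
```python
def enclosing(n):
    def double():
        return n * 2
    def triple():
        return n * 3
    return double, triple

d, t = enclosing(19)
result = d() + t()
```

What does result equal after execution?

Step 1: Both closures capture the same n = 19.
Step 2: d() = 19 * 2 = 38, t() = 19 * 3 = 57.
Step 3: result = 38 + 57 = 95

The answer is 95.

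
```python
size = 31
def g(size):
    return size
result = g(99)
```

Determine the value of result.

Step 1: Global size = 31.
Step 2: g(99) takes parameter size = 99, which shadows the global.
Step 3: result = 99

The answer is 99.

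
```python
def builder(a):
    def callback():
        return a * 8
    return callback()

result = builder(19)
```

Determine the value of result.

Step 1: builder(19) binds parameter a = 19.
Step 2: callback() accesses a = 19 from enclosing scope.
Step 3: result = 19 * 8 = 152

The answer is 152.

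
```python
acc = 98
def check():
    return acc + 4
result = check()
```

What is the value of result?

Step 1: acc = 98 is defined globally.
Step 2: check() looks up acc from global scope = 98, then computes 98 + 4 = 102.
Step 3: result = 102

The answer is 102.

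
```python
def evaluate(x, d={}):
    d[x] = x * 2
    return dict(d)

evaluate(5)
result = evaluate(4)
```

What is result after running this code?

Step 1: Mutable default dict is shared across calls.
Step 2: First call adds 5: 10. Second call adds 4: 8.
Step 3: result = {5: 10, 4: 8}

The answer is {5: 10, 4: 8}.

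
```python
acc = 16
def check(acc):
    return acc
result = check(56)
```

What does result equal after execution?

Step 1: Global acc = 16.
Step 2: check(56) takes parameter acc = 56, which shadows the global.
Step 3: result = 56

The answer is 56.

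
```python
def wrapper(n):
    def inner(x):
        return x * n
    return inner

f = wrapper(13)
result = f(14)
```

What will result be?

Step 1: wrapper(13) creates a closure capturing n = 13.
Step 2: f(14) computes 14 * 13 = 182.
Step 3: result = 182

The answer is 182.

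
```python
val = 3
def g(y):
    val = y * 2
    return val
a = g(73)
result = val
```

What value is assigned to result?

Step 1: Global val = 3.
Step 2: g(73) creates local val = 73 * 2 = 146.
Step 3: Global val unchanged because no global keyword. result = 3

The answer is 3.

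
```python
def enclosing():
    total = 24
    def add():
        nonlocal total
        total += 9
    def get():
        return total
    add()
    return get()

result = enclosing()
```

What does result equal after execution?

Step 1: total = 24. add() modifies it via nonlocal, get() reads it.
Step 2: add() makes total = 24 + 9 = 33.
Step 3: get() returns 33. result = 33

The answer is 33.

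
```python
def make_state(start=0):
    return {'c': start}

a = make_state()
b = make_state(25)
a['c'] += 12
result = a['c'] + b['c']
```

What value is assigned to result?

Step 1: make_state() returns a new dict each call (immutable default 0).
Step 2: a = {'c': 0}, b = {'c': 25}.
Step 3: a['c'] += 12 = 12. result = 12 + 25 = 37

The answer is 37.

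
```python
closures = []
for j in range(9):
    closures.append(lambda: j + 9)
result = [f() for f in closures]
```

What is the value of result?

Step 1: All lambdas capture j by reference. After the loop, j = 8.
Step 2: Each call returns 8 + 9 = 17.
Step 3: result = [17, 17, 17, 17, 17, 17, 17, 17, 17]

The answer is [17, 17, 17, 17, 17, 17, 17, 17, 17].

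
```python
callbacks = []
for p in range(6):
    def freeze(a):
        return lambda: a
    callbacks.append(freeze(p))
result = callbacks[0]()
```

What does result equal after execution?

Step 1: freeze(p) creates a new scope capturing a = p at call time.
Step 2: callbacks[0] = freeze(0), so its lambda captures a = 0.
Step 3: result = 0 (closure factory fixes late binding)

The answer is 0.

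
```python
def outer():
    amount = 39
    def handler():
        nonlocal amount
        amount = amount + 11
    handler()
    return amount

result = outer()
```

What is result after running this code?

Step 1: outer() sets amount = 39.
Step 2: handler() uses nonlocal to modify amount in outer's scope: amount = 39 + 11 = 50.
Step 3: outer() returns the modified amount = 50

The answer is 50.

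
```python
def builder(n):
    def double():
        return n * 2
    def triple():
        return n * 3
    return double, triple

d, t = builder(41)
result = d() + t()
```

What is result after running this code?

Step 1: Both closures capture the same n = 41.
Step 2: d() = 41 * 2 = 82, t() = 41 * 3 = 123.
Step 3: result = 82 + 123 = 205

The answer is 205.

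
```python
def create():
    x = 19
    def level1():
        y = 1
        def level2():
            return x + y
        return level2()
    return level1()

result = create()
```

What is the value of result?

Step 1: x = 19 in create. y = 1 in level1.
Step 2: level2() reads x = 19 and y = 1 from enclosing scopes.
Step 3: result = 19 + 1 = 20

The answer is 20.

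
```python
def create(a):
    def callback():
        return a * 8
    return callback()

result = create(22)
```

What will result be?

Step 1: create(22) binds parameter a = 22.
Step 2: callback() accesses a = 22 from enclosing scope.
Step 3: result = 22 * 8 = 176

The answer is 176.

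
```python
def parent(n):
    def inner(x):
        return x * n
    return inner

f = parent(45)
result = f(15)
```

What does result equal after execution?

Step 1: parent(45) creates a closure capturing n = 45.
Step 2: f(15) computes 15 * 45 = 675.
Step 3: result = 675

The answer is 675.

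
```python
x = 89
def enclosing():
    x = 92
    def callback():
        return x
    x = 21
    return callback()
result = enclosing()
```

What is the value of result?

Step 1: enclosing() sets x = 92, then later x = 21.
Step 2: callback() is called after x is reassigned to 21. Closures capture variables by reference, not by value.
Step 3: result = 21

The answer is 21.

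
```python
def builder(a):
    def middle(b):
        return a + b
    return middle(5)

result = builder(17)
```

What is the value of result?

Step 1: builder(17) passes a = 17.
Step 2: middle(5) has b = 5, reads a = 17 from enclosing.
Step 3: result = 17 + 5 = 22

The answer is 22.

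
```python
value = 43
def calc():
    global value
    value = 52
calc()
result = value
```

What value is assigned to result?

Step 1: value = 43 globally.
Step 2: calc() declares global value and sets it to 52.
Step 3: After calc(), global value = 52. result = 52

The answer is 52.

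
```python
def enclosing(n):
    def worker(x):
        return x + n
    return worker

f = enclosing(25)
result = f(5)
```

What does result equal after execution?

Step 1: enclosing(25) creates a closure that captures n = 25.
Step 2: f(5) calls the closure with x = 5, returning 5 + 25 = 30.
Step 3: result = 30

The answer is 30.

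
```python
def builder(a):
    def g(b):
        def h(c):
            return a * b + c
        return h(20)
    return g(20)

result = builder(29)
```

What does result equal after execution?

Step 1: a = 29, b = 20, c = 20.
Step 2: h() computes a * b + c = 29 * 20 + 20 = 600.
Step 3: result = 600

The answer is 600.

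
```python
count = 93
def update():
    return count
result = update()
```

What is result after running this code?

Step 1: count = 93 is defined in the global scope.
Step 2: update() looks up count. No local count exists, so Python checks the global scope via LEGB rule and finds count = 93.
Step 3: result = 93

The answer is 93.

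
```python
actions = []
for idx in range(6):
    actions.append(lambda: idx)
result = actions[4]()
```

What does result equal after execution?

Step 1: The loop creates 6 lambdas, all referencing the same variable idx.
Step 2: After the loop, idx = 5 (final value).
Step 3: actions[4]() looks up idx at call time and finds 5. This is the late binding gotcha. result = 5

The answer is 5.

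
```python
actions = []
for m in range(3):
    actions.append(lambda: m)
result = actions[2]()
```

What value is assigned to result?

Step 1: The loop creates 3 lambdas, all referencing the same variable m.
Step 2: After the loop, m = 2 (final value).
Step 3: actions[2]() looks up m at call time and finds 2. This is the late binding gotcha. result = 2

The answer is 2.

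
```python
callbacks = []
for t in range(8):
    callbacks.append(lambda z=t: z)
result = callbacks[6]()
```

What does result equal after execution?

Step 1: Default argument z=t captures t's value at each iteration.
Step 2: callbacks[6] captured z = 6 when t was 6.
Step 3: result = 6

The answer is 6.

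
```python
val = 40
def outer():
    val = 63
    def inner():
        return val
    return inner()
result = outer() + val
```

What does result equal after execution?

Step 1: Global val = 40. outer() shadows with val = 63.
Step 2: inner() returns enclosing val = 63. outer() = 63.
Step 3: result = 63 + global val (40) = 103

The answer is 103.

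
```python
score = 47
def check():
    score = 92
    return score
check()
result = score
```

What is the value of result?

Step 1: score = 47 globally.
Step 2: check() creates a LOCAL score = 92 (no global keyword!).
Step 3: The global score is unchanged. result = 47

The answer is 47.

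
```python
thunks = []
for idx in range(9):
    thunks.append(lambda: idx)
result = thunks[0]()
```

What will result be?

Step 1: The loop creates 9 lambdas, all referencing the same variable idx.
Step 2: After the loop, idx = 8 (final value).
Step 3: thunks[0]() looks up idx at call time and finds 8. This is the late binding gotcha. result = 8

The answer is 8.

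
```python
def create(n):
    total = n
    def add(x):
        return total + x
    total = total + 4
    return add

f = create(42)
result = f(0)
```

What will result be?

Step 1: create(42) sets total = 42, then total = 42 + 4 = 46.
Step 2: Closures capture by reference, so add sees total = 46.
Step 3: f(0) returns 46 + 0 = 46

The answer is 46.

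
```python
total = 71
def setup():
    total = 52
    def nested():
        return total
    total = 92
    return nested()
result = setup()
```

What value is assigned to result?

Step 1: setup() sets total = 52, then later total = 92.
Step 2: nested() is called after total is reassigned to 92. Closures capture variables by reference, not by value.
Step 3: result = 92

The answer is 92.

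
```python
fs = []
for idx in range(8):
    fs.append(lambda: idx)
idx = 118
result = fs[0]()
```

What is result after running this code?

Step 1: Lambdas capture the variable idx by reference, not by value.
Step 2: After the loop, idx is reassigned to 118.
Step 3: fs[0]() looks up the current idx = 118. result = 118

The answer is 118.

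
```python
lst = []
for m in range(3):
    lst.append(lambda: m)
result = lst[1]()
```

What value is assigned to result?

Step 1: The loop creates 3 lambdas, all referencing the same variable m.
Step 2: After the loop, m = 2 (final value).
Step 3: lst[1]() looks up m at call time and finds 2. This is the late binding gotcha. result = 2

The answer is 2.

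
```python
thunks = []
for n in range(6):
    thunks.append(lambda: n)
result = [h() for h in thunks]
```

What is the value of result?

Step 1: All 6 lambdas share the same variable n.
Step 2: After the loop, n = 5.
Step 3: Each call returns 5. result = [5, 5, 5, 5, 5, 5]

The answer is [5, 5, 5, 5, 5, 5].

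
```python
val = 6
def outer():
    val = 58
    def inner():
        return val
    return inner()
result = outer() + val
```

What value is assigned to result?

Step 1: Global val = 6. outer() shadows with val = 58.
Step 2: inner() returns enclosing val = 58. outer() = 58.
Step 3: result = 58 + global val (6) = 64

The answer is 64.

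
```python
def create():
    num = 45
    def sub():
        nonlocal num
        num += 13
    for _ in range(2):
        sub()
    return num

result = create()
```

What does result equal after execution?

Step 1: num = 45.
Step 2: sub() is called 2 times in a loop, each adding 13 via nonlocal.
Step 3: num = 45 + 13 * 2 = 71

The answer is 71.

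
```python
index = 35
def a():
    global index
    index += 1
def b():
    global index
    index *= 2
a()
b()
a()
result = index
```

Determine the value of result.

Step 1: index = 35.
Step 2: a(): index = 35 + 1 = 36.
Step 3: b(): index = 36 * 2 = 72.
Step 4: a(): index = 72 + 1 = 73

The answer is 73.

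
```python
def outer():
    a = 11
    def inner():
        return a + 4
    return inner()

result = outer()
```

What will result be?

Step 1: outer() defines a = 11.
Step 2: inner() reads a = 11 from enclosing scope, returns 11 + 4 = 15.
Step 3: result = 15

The answer is 15.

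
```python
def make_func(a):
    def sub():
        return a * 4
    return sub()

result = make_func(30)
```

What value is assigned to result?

Step 1: make_func(30) binds parameter a = 30.
Step 2: sub() accesses a = 30 from enclosing scope.
Step 3: result = 30 * 4 = 120

The answer is 120.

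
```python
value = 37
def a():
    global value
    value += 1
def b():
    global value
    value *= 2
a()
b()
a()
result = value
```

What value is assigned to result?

Step 1: value = 37.
Step 2: a(): value = 37 + 1 = 38.
Step 3: b(): value = 38 * 2 = 76.
Step 4: a(): value = 76 + 1 = 77

The answer is 77.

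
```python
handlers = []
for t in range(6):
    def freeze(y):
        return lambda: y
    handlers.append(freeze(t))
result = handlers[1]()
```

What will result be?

Step 1: freeze(t) creates a new scope capturing y = t at call time.
Step 2: handlers[1] = freeze(1), so its lambda captures y = 1.
Step 3: result = 1 (closure factory fixes late binding)

The answer is 1.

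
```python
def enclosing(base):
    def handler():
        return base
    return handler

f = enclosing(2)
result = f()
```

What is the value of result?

Step 1: enclosing(2) creates closure capturing base = 2.
Step 2: f() returns the captured base = 2.
Step 3: result = 2

The answer is 2.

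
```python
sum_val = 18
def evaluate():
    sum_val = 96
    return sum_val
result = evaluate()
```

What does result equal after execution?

Step 1: Global sum_val = 18.
Step 2: evaluate() creates local sum_val = 96, shadowing the global.
Step 3: Returns local sum_val = 96. result = 96

The answer is 96.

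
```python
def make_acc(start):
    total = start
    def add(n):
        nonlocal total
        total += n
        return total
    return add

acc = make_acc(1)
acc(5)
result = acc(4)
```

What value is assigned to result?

Step 1: make_acc(1) creates closure with total = 1.
Step 2: First acc(5): total = 1 + 5 = 6.
Step 3: Second acc(4): total = 6 + 4 = 10. result = 10

The answer is 10.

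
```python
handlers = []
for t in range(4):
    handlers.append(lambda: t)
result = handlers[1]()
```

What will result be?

Step 1: The loop creates 4 lambdas, all referencing the same variable t.
Step 2: After the loop, t = 3 (final value).
Step 3: handlers[1]() looks up t at call time and finds 3. This is the late binding gotcha. result = 3

The answer is 3.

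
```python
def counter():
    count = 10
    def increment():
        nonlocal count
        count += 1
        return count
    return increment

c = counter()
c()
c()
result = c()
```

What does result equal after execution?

Step 1: counter() creates closure with count = 10.
Step 2: Each c() call increments count via nonlocal. After 3 calls: 10 + 3 = 13.
Step 3: result = 13

The answer is 13.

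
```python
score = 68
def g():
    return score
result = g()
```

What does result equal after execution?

Step 1: score = 68 is defined in the global scope.
Step 2: g() looks up score. No local score exists, so Python checks the global scope via LEGB rule and finds score = 68.
Step 3: result = 68

The answer is 68.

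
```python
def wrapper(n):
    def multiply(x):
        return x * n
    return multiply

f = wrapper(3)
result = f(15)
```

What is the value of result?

Step 1: wrapper(3) returns multiply closure with n = 3.
Step 2: f(15) computes 15 * 3 = 45.
Step 3: result = 45

The answer is 45.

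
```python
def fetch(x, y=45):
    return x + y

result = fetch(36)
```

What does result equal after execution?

Step 1: fetch(36) uses default y = 45.
Step 2: Returns 36 + 45 = 81.
Step 3: result = 81

The answer is 81.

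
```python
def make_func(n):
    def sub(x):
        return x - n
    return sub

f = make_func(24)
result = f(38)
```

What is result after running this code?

Step 1: make_func(24) creates a closure capturing n = 24.
Step 2: f(38) computes 38 - 24 = 14.
Step 3: result = 14

The answer is 14.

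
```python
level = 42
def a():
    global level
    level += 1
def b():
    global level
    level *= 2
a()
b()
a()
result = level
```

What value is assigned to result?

Step 1: level = 42.
Step 2: a(): level = 42 + 1 = 43.
Step 3: b(): level = 43 * 2 = 86.
Step 4: a(): level = 86 + 1 = 87

The answer is 87.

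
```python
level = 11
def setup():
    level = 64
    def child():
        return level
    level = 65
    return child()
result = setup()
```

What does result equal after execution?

Step 1: setup() sets level = 64, then later level = 65.
Step 2: child() is called after level is reassigned to 65. Closures capture variables by reference, not by value.
Step 3: result = 65

The answer is 65.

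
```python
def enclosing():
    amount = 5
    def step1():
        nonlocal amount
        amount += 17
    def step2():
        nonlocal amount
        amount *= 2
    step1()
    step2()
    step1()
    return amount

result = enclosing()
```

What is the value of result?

Step 1: amount = 5.
Step 2: step1(): amount = 5 + 17 = 22.
Step 3: step2(): amount = 22 * 2 = 44.
Step 4: step1(): amount = 44 + 17 = 61. result = 61

The answer is 61.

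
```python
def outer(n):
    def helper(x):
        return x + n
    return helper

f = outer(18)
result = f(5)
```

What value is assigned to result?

Step 1: outer(18) creates a closure that captures n = 18.
Step 2: f(5) calls the closure with x = 5, returning 5 + 18 = 23.
Step 3: result = 23

The answer is 23.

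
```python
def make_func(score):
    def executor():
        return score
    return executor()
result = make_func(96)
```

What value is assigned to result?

Step 1: make_func(96) binds parameter score = 96.
Step 2: executor() looks up score in enclosing scope and finds the parameter score = 96.
Step 3: result = 96

The answer is 96.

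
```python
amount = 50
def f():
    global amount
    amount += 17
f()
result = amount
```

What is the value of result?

Step 1: amount = 50 globally.
Step 2: f() modifies global amount: amount += 17 = 67.
Step 3: result = 67

The answer is 67.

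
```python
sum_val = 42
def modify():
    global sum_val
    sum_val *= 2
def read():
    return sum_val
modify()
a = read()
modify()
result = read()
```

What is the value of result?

Step 1: sum_val = 42.
Step 2: First modify(): sum_val = 42 * 2 = 84.
Step 3: Second modify(): sum_val = 84 * 2 = 168.
Step 4: read() returns 168

The answer is 168.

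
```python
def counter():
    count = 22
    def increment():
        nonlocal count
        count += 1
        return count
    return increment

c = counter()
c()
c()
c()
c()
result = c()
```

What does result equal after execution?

Step 1: counter() creates closure with count = 22.
Step 2: Each c() call increments count via nonlocal. After 5 calls: 22 + 5 = 27.
Step 3: result = 27

The answer is 27.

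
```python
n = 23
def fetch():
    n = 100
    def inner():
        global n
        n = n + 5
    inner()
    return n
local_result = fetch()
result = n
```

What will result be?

Step 1: Global n = 23. fetch() creates local n = 100.
Step 2: inner() declares global n and adds 5: global n = 23 + 5 = 28.
Step 3: fetch() returns its local n = 100 (unaffected by inner).
Step 4: result = global n = 28

The answer is 28.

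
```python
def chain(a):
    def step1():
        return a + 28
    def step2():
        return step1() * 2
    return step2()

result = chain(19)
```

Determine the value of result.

Step 1: chain(19) captures a = 19.
Step 2: step2() calls step1() which returns 19 + 28 = 47.
Step 3: step2() returns 47 * 2 = 94

The answer is 94.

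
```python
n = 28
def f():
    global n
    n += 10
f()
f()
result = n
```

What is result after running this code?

Step 1: n = 28.
Step 2: First f(): n = 28 + 10 = 38.
Step 3: Second f(): n = 38 + 10 = 48. result = 48

The answer is 48.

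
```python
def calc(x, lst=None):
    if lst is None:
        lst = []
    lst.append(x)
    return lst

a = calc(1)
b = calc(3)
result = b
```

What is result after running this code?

Step 1: None default with guard creates a NEW list each call.
Step 2: a = [1] (fresh list). b = [3] (another fresh list).
Step 3: result = [3] (this is the fix for mutable default)

The answer is [3].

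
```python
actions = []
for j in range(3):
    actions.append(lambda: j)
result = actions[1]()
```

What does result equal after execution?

Step 1: The loop creates 3 lambdas, all referencing the same variable j.
Step 2: After the loop, j = 2 (final value).
Step 3: actions[1]() looks up j at call time and finds 2. This is the late binding gotcha. result = 2

The answer is 2.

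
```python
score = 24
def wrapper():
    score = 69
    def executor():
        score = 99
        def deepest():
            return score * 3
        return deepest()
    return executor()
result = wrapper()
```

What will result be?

Step 1: deepest() looks up score through LEGB: not local, finds score = 99 in enclosing executor().
Step 2: Returns 99 * 3 = 297.
Step 3: result = 297

The answer is 297.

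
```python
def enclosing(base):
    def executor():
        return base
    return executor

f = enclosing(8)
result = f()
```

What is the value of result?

Step 1: enclosing(8) creates closure capturing base = 8.
Step 2: f() returns the captured base = 8.
Step 3: result = 8

The answer is 8.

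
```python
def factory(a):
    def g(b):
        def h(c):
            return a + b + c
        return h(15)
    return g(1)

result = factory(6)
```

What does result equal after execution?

Step 1: a = 6, b = 1, c = 15 across three nested scopes.
Step 2: h() accesses all three via LEGB rule.
Step 3: result = 6 + 1 + 15 = 22

The answer is 22.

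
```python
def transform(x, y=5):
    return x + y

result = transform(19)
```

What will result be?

Step 1: transform(19) uses default y = 5.
Step 2: Returns 19 + 5 = 24.
Step 3: result = 24

The answer is 24.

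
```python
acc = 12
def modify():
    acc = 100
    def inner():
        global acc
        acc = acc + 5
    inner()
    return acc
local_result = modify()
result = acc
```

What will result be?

Step 1: Global acc = 12. modify() creates local acc = 100.
Step 2: inner() declares global acc and adds 5: global acc = 12 + 5 = 17.
Step 3: modify() returns its local acc = 100 (unaffected by inner).
Step 4: result = global acc = 17

The answer is 17.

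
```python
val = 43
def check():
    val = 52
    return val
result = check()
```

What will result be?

Step 1: Global val = 43.
Step 2: check() creates local val = 52, shadowing the global.
Step 3: Returns local val = 52. result = 52

The answer is 52.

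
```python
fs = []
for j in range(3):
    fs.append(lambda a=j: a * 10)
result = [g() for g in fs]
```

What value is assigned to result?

Step 1: Default arg a=j captures j at each iteration.
Step 2: fs[k] has a defaulting to k, returns k * 10.
Step 3: result = [0, 10, 20]

The answer is [0, 10, 20].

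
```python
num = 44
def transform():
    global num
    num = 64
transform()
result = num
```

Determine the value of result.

Step 1: num = 44 globally.
Step 2: transform() declares global num and sets it to 64.
Step 3: After transform(), global num = 64. result = 64

The answer is 64.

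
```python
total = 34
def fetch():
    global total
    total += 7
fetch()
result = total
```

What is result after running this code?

Step 1: total = 34 globally.
Step 2: fetch() modifies global total: total += 7 = 41.
Step 3: result = 41

The answer is 41.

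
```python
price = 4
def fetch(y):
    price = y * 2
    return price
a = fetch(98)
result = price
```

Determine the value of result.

Step 1: Global price = 4.
Step 2: fetch(98) creates local price = 98 * 2 = 196.
Step 3: Global price unchanged because no global keyword. result = 4

The answer is 4.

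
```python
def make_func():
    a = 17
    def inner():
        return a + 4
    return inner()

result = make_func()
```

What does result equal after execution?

Step 1: make_func() defines a = 17.
Step 2: inner() reads a = 17 from enclosing scope, returns 17 + 4 = 21.
Step 3: result = 21

The answer is 21.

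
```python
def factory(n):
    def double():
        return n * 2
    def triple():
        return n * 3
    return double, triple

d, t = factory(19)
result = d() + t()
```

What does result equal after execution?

Step 1: Both closures capture the same n = 19.
Step 2: d() = 19 * 2 = 38, t() = 19 * 3 = 57.
Step 3: result = 38 + 57 = 95

The answer is 95.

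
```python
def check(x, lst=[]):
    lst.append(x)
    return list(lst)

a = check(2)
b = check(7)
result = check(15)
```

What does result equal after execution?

Step 1: Default list is shared. list() creates copies for return values.
Step 2: Internal list grows: [2] -> [2, 7] -> [2, 7, 15].
Step 3: result = [2, 7, 15]

The answer is [2, 7, 15].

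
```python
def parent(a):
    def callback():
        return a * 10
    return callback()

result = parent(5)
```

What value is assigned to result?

Step 1: parent(5) binds parameter a = 5.
Step 2: callback() accesses a = 5 from enclosing scope.
Step 3: result = 5 * 10 = 50

The answer is 50.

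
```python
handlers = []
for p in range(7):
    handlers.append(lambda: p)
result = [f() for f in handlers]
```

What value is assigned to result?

Step 1: All 7 lambdas share the same variable p.
Step 2: After the loop, p = 6.
Step 3: Each call returns 6. result = [6, 6, 6, 6, 6, 6, 6]

The answer is [6, 6, 6, 6, 6, 6, 6].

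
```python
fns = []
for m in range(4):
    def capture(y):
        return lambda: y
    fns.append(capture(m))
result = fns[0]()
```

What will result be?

Step 1: capture(m) creates a new scope capturing y = m at call time.
Step 2: fns[0] = capture(0), so its lambda captures y = 0.
Step 3: result = 0 (closure factory fixes late binding)

The answer is 0.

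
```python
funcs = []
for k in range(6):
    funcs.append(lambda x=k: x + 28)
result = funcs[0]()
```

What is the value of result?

Step 1: Default argument x=k captures k's value at definition time.
Step 2: funcs[0] was defined when k = 0, so x defaults to 0.
Step 3: result = 0 + 28 = 28 (default arg fixes the late binding issue)

The answer is 28.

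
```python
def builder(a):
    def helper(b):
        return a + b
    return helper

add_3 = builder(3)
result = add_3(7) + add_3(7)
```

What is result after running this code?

Step 1: add_3 captures a = 3.
Step 2: add_3(7) = 3 + 7 = 10, called twice.
Step 3: result = 10 + 10 = 20

The answer is 20.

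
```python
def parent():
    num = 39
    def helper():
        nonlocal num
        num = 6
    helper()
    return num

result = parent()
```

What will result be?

Step 1: parent() sets num = 39.
Step 2: helper() uses nonlocal to reassign num = 6.
Step 3: result = 6

The answer is 6.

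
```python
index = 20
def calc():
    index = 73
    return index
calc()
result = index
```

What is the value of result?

Step 1: index = 20 globally.
Step 2: calc() creates a LOCAL index = 73 (no global keyword!).
Step 3: The global index is unchanged. result = 20

The answer is 20.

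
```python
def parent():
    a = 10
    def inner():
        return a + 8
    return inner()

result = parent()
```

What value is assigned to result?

Step 1: parent() defines a = 10.
Step 2: inner() reads a = 10 from enclosing scope, returns 10 + 8 = 18.
Step 3: result = 18

The answer is 18.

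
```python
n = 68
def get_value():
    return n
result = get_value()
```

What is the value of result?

Step 1: n = 68 is defined in the global scope.
Step 2: get_value() looks up n. No local n exists, so Python checks the global scope via LEGB rule and finds n = 68.
Step 3: result = 68

The answer is 68.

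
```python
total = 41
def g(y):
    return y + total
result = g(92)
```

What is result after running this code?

Step 1: total = 41 is defined globally.
Step 2: g(92) uses parameter y = 92 and looks up total from global scope = 41.
Step 3: result = 92 + 41 = 133

The answer is 133.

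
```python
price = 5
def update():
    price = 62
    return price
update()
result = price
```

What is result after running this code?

Step 1: Global price = 5.
Step 2: update() creates local price = 62 (shadow, not modification).
Step 3: After update() returns, global price is unchanged. result = 5

The answer is 5.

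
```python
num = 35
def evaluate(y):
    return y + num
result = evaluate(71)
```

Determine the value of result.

Step 1: num = 35 is defined globally.
Step 2: evaluate(71) uses parameter y = 71 and looks up num from global scope = 35.
Step 3: result = 71 + 35 = 106

The answer is 106.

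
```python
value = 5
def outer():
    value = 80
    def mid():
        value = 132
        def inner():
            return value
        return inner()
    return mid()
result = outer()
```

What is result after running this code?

Step 1: Three levels of shadowing: global 5, outer 80, mid 132.
Step 2: inner() finds value = 132 in enclosing mid() scope.
Step 3: result = 132

The answer is 132.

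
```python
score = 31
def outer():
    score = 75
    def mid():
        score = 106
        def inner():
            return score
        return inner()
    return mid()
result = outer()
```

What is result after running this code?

Step 1: Three levels of shadowing: global 31, outer 75, mid 106.
Step 2: inner() finds score = 106 in enclosing mid() scope.
Step 3: result = 106

The answer is 106.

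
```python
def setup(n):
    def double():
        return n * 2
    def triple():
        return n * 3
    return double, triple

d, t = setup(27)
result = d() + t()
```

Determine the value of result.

Step 1: Both closures capture the same n = 27.
Step 2: d() = 27 * 2 = 54, t() = 27 * 3 = 81.
Step 3: result = 54 + 81 = 135

The answer is 135.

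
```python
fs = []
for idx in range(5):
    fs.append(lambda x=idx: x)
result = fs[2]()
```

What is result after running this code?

Step 1: Default argument x=idx captures idx's value at each iteration.
Step 2: fs[2] captured x = 2 when idx was 2.
Step 3: result = 2

The answer is 2.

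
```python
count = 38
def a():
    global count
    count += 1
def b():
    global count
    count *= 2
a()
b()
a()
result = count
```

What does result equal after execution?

Step 1: count = 38.
Step 2: a(): count = 38 + 1 = 39.
Step 3: b(): count = 39 * 2 = 78.
Step 4: a(): count = 78 + 1 = 79

The answer is 79.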